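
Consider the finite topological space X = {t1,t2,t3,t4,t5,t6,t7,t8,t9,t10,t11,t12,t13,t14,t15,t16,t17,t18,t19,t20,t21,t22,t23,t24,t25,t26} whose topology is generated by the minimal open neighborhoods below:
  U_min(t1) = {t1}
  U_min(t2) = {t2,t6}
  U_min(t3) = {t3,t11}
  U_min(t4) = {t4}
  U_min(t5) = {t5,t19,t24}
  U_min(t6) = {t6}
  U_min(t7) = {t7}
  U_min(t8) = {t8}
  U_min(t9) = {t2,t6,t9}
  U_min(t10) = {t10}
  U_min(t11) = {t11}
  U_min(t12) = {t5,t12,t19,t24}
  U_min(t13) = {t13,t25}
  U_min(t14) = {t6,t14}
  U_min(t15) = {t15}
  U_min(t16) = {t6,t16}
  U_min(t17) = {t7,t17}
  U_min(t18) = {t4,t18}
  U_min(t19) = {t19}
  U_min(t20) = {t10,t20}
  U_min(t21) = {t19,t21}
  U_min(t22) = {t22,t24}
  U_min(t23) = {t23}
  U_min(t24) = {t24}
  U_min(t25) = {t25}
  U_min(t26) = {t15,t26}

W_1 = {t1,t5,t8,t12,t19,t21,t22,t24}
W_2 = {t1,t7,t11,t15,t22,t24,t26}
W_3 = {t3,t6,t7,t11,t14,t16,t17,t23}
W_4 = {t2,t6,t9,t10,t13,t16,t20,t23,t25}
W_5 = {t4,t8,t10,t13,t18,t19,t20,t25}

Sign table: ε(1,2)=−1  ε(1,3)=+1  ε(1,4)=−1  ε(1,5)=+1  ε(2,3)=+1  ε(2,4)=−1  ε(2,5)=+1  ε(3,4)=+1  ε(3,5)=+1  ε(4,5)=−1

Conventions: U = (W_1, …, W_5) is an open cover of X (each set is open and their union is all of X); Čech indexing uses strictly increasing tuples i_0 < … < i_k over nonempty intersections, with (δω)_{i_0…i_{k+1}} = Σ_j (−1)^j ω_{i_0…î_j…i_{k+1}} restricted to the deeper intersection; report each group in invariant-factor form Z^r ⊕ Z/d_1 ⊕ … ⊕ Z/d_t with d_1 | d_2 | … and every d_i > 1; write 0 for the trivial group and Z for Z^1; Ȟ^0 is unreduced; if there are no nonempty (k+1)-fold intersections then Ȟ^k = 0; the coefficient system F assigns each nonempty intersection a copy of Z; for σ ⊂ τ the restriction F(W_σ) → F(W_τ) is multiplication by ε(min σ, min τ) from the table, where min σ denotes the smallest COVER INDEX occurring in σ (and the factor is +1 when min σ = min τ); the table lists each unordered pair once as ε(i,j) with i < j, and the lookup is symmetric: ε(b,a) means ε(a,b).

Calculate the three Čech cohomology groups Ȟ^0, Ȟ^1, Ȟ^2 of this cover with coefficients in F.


Ȟ^0 = Z,  Ȟ^1 = Z,  Ȟ^2 = 0

nonempty overlaps:
  W12={t1,t22,t24} W15={t8,t19} W23={t7,t11} W34={t6,t16,t23} W45={t10,t13,t20,t25}
C dims 5,5; δ0: rk 4, SNF 1^4
degree 0: 5−4−0 = 1 → Ȟ^0 ≅ Z
degree 1: 5−0−4 = 1 → Ȟ^1 ≅ Z
degree 2: 0−0−0 = 0 → Ȟ^2 ≅ 0


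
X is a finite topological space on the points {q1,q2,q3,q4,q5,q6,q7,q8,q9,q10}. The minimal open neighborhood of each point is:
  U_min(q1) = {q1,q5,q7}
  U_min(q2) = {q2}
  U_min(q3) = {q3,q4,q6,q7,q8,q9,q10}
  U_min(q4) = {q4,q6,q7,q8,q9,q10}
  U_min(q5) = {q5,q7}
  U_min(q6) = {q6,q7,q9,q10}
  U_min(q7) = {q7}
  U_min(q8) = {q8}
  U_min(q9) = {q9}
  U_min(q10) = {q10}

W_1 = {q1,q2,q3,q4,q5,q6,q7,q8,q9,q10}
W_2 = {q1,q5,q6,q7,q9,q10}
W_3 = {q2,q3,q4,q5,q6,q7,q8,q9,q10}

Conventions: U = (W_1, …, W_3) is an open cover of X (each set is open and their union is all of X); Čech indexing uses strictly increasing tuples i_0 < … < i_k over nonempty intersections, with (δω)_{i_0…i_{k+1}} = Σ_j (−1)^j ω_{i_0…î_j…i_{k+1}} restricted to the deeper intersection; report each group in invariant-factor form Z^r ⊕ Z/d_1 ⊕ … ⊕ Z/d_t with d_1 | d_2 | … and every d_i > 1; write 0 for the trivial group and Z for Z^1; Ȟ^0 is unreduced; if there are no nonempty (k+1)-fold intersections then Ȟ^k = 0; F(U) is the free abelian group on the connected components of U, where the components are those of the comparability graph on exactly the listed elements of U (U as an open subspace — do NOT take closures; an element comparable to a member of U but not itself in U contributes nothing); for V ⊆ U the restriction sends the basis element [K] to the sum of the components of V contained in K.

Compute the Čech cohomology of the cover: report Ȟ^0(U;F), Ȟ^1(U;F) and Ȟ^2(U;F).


Ȟ^0 ≅ Z^2, Ȟ^1 ≅ 0, Ȟ^2 ≅ 0

nonempty overlaps:
  W12={q1,q5,q6,q7,q9,q10} W13={q2,q3,q4,q5,q6,q7,q8,q9,q10} W23={q5,q6,q7,q9,q10}
  W123={q5,q6,q7,q9,q10}
components per intersection:
  W1: {q1,q3,q4,q5,q6,q7,q8,q9,q10} {q2}
  W2: {q1,q5,q6,q7,q9,q10}
  W3: {q2} {q3,q4,q5,q6,q7,q8,q9,q10}
  W12: {q1,q5,q6,q7,q9,q10}
  W13: {q2} {q3,q4,q5,q6,q7,q8,q9,q10}
  W23: {q5,q6,q7,q9,q10}
  W123: {q5,q6,q7,q9,q10}
C dims 5,4,1; δ0: rk 3, SNF 1^3; δ1: rk 1, SNF 1^1
degree 0: 5−3−0 = 2 → Ȟ^0 ≅ Z^2
degree 1: 4−1−3 = 0 → Ȟ^1 ≅ 0
degree 2: 1−0−1 = 0 → Ȟ^2 ≅ 0


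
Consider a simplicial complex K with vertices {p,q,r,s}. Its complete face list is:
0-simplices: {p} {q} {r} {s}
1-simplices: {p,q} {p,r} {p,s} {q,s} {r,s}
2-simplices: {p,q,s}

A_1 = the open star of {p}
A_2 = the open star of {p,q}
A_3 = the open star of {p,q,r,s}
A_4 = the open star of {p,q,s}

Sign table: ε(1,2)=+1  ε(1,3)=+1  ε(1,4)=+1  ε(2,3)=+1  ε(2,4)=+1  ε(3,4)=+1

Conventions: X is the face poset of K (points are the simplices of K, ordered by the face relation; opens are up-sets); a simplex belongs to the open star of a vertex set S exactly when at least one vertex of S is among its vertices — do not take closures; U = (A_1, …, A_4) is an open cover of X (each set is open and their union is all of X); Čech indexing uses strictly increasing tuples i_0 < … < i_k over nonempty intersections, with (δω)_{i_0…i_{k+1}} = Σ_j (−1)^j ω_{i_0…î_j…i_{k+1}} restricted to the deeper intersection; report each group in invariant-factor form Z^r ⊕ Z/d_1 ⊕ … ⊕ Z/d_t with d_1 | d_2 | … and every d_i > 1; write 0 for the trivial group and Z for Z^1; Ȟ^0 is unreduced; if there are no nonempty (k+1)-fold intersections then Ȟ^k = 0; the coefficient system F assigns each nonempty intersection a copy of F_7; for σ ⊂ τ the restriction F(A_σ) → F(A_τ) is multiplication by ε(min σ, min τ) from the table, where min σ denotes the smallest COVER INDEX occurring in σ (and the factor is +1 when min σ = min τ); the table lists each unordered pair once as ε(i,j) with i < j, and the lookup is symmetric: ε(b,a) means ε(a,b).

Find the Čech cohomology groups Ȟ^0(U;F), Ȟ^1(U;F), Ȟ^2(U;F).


nerve of the cover:
  A1={{p},{p,q},{p,r},{p,s},{p,q,s}} A2={{p},{q},{p,q},{p,r},{p,s},{q,s},{p,q,s}} A3={{p},{q},{r},{s},{p,q},{p,r},{p,s},{q,s},{r,s},{p,q,s}} A4={{p},{q},{s},{p,q},{p,r},{p,s},{q,s},{r,s},{p,q,s}}
  A12={{p},{p,q},{p,r},{p,s},{p,q,s}} A13={{p},{p,q},{p,r},{p,s},{p,q,s}} A14={{p},{p,q},{p,r},{p,s},{p,q,s}} A23={{p},{q},{p,q},{p,r},{p,s},{q,s},{p,q,s}} A24={{p},{q},{p,q},{p,r},{p,s},{q,s},{p,q,s}} A34={{p},{q},{s},{p,q},{p,r},{p,s},{q,s},{r,s},{p,q,s}}
  A123={{p},{p,q},{p,r},{p,s},{p,q,s}} A124={{p},{p,q},{p,r},{p,s},{p,q,s}} A134={{p},{p,q},{p,r},{p,s},{p,q,s}} A234={{p},{q},{p,q},{p,r},{p,s},{q,s},{p,q,s}}
  A1234={{p},{p,q},{p,r},{p,s},{p,q,s}}
C dims 4,6,4,1; δ0: rk_F7 3; δ1: rk_F7 3; δ2: rk_F7 1
Ȟ^0 = (4 − 3) − 0 = 1, so Ȟ^0 ≅ Z/7
Ȟ^1 = (6 − 3) − 3 = 0, so Ȟ^1 ≅ 0
Ȟ^2 = (4 − 1) − 3 = 0, so Ȟ^2 ≅ 0

Ȟ^0(U;F) ≅ Z/7,  Ȟ^1(U;F) ≅ 0,  Ȟ^2(U;F) ≅ 0


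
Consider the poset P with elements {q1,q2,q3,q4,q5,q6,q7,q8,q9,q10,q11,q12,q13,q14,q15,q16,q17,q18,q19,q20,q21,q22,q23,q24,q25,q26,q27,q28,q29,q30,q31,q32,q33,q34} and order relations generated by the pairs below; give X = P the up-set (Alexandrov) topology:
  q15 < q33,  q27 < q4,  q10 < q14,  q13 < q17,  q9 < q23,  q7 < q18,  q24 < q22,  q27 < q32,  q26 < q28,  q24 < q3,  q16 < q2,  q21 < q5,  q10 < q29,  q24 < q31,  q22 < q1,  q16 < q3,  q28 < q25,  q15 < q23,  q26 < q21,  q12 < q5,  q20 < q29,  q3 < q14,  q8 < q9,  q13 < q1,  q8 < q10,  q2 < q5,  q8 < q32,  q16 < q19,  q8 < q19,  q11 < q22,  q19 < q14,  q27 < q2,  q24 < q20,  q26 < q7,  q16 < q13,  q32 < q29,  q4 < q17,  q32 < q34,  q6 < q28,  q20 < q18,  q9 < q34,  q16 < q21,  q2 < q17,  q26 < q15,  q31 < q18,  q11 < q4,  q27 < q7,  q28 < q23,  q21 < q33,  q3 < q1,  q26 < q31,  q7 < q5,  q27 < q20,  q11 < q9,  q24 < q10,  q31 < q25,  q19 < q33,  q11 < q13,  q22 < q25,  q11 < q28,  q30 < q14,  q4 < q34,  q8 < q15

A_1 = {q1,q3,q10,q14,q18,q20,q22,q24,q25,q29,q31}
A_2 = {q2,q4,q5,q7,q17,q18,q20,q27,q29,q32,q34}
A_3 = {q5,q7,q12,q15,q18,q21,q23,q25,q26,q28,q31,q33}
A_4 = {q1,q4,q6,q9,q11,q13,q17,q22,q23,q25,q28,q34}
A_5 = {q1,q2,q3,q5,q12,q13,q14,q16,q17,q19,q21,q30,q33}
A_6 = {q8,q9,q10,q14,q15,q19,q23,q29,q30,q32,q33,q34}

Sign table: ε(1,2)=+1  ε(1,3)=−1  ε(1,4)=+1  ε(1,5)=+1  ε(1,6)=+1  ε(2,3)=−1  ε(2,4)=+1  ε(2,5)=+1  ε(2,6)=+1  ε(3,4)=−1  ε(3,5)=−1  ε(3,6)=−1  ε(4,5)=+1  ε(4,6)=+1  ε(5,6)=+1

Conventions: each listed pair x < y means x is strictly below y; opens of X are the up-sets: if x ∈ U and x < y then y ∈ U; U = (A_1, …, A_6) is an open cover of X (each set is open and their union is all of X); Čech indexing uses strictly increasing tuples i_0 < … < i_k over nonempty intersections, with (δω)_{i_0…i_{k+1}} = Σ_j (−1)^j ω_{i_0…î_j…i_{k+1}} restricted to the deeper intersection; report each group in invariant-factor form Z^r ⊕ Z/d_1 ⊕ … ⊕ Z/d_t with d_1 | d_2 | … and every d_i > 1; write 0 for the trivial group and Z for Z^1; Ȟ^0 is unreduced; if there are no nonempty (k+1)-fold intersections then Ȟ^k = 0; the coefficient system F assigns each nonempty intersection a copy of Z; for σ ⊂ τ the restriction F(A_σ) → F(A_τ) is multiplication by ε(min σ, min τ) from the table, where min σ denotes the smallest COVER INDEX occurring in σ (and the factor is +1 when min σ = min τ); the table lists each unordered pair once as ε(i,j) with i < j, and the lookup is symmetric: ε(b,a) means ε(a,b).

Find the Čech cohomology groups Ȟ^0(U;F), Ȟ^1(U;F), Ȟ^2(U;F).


nonempty intersections:
  A12={q18,q20,q29} A13={q18,q25,q31} A14={q1,q22,q25} A15={q1,q3,q14} A16={q10,q14,q29} A23={q5,q7,q18} A24={q4,q17,q34} A25={q2,q5,q17} A26={q29,q32,q34} A34={q23,q25,q28} A35={q5,q12,q21,q33} A36={q15,q23,q33} A45={q1,q13,q17} A46={q9,q23,q34} A56={q14,q19,q30,q33}
  A123={q18} A126={q29} A134={q25} A145={q1} A156={q14} A235={q5} A245={q17} A246={q34} A346={q23} A356={q33}
C dims 6,15,10; δ0: rk 5, SNF 1^5; δ1: rk 10, SNF 1^9·2
Ȟ^0: (6−5)−0=1 ⇒ Z
Ȟ^1: (15−10)−5=0 ⇒ 0
Ȟ^2: (10−0)−10=0 plus torsion [2] ⇒ Z/2

Ȟ^0 ≅ Z,  Ȟ^1 ≅ 0,  Ȟ^2 ≅ Z/2


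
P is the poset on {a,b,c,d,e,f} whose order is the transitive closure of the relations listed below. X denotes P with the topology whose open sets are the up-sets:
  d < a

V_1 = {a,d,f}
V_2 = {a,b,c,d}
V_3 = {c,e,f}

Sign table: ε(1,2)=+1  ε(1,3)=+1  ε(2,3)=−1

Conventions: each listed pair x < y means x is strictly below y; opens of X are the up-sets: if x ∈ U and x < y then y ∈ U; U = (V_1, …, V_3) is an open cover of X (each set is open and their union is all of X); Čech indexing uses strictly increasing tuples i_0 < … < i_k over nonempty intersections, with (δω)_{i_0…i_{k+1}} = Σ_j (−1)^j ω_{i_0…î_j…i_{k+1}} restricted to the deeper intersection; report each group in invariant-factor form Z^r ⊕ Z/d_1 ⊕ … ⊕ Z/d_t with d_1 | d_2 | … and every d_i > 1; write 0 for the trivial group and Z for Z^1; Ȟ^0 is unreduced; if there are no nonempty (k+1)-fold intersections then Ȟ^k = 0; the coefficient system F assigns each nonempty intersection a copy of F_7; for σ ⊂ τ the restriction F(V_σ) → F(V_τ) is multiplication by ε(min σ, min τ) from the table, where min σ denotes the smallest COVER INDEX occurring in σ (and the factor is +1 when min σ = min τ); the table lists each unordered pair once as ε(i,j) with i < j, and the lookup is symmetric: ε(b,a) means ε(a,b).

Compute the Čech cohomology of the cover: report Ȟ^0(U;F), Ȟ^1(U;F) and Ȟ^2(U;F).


nonempty intersections:
  V12={a,d} V13={f} V23={c}
C dims 3,3; δ0: rk_F7 3
Ȟ^0: (3−3)−0=0 ⇒ 0
Ȟ^1: (3−0)−3=0 ⇒ 0
Ȟ^2: (0−0)−0=0 ⇒ 0

Ȟ^0 = 0, Ȟ^1 = 0 and Ȟ^2 = 0


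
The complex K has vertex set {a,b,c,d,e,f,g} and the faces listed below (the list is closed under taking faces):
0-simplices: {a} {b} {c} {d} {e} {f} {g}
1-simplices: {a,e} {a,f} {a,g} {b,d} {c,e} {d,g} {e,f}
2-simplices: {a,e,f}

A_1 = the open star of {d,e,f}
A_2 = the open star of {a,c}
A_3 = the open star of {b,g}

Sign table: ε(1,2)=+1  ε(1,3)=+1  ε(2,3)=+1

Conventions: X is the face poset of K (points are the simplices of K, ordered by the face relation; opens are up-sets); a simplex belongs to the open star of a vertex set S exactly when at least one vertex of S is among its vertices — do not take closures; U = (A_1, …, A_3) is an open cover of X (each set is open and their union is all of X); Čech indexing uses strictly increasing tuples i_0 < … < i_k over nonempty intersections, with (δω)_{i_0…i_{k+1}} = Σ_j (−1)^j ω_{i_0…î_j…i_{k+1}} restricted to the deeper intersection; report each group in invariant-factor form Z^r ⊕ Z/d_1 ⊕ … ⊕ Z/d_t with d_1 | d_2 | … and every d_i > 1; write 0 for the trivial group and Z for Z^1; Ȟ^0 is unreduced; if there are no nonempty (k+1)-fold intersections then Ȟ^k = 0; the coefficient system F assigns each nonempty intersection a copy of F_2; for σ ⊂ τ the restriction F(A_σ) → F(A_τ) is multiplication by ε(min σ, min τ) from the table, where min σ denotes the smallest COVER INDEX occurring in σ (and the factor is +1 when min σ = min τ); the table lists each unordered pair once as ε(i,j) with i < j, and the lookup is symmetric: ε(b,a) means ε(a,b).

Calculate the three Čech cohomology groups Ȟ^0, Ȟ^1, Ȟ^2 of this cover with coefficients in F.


intersection data:
  A1={{d},{e},{f},{a,e},{a,f},{b,d},{c,e},{d,g},{e,f},{a,e,f}} A2={{a},{c},{a,e},{a,f},{a,g},{c,e},{a,e,f}} A3={{b},{g},{a,g},{b,d},{d,g}}
  A12={{a,e},{a,f},{c,e},{a,e,f}} A13={{b,d},{d,g}} A23={{a,g}}
C dims 3,3; δ0: rk_F2 2
Ȟ^0 = (3 − 2) − 0 = 1, so Ȟ^0 ≅ Z/2
Ȟ^1 = (3 − 0) − 2 = 1, so Ȟ^1 ≅ Z/2
Ȟ^2 = (0 − 0) − 0 = 0, so Ȟ^2 ≅ 0

Ȟ^0 = Z/2, Ȟ^1 = Z/2, Ȟ^2 = 0


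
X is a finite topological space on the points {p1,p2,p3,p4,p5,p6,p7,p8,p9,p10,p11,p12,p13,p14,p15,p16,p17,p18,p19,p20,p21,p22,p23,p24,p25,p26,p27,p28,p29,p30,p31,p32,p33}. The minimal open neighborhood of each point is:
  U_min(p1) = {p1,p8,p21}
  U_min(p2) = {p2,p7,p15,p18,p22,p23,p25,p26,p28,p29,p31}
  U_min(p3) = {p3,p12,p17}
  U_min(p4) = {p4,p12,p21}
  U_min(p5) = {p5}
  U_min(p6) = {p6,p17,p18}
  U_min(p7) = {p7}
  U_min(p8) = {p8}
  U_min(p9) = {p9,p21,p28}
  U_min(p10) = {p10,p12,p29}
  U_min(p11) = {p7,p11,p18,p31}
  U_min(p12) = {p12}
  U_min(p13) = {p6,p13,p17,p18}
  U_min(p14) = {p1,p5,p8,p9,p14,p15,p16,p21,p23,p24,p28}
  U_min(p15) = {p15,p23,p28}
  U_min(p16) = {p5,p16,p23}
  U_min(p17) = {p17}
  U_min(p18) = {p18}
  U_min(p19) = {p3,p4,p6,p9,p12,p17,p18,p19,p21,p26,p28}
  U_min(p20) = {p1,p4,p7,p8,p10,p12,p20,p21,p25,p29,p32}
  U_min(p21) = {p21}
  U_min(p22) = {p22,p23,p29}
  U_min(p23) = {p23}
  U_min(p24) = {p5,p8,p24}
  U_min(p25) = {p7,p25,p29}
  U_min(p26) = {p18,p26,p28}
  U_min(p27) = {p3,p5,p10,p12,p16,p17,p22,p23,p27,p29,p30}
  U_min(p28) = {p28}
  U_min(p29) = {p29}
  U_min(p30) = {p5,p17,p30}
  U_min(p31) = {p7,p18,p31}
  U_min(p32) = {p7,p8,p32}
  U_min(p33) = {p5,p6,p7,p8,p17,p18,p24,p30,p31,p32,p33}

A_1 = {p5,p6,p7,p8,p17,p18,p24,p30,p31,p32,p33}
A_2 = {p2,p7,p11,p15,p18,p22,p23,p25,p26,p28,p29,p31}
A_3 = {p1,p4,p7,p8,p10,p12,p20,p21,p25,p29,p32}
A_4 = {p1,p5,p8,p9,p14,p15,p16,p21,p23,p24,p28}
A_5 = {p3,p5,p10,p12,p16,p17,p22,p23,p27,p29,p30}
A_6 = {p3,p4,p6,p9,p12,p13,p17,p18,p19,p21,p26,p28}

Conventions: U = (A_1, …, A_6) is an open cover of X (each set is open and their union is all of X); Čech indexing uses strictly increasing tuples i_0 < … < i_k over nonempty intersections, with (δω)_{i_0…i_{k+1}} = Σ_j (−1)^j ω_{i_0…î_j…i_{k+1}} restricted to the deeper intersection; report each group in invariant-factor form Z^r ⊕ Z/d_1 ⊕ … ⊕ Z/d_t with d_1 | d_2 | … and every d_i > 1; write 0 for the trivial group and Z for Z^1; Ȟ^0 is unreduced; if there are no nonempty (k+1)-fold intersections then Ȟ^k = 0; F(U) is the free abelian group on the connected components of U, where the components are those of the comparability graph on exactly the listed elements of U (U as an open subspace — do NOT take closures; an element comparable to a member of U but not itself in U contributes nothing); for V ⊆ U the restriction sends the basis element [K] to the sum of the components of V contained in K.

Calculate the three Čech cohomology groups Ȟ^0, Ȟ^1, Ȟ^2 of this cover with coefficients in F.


Ȟ^0 ≅ Z, Ȟ^1 ≅ 0, Ȟ^2 ≅ Z/2

nonempty overlaps:
  A12={p7,p18,p31} A13={p7,p8,p32} A14={p5,p8,p24} A15={p5,p17,p30} A16={p6,p17,p18} A23={p7,p25,p29} A24={p15,p23,p28} A25={p22,p23,p29} A26={p18,p26,p28} A34={p1,p8,p21} A35={p10,p12,p29} A36={p4,p12,p21} A45={p5,p16,p23} A46={p9,p21,p28} A56={p3,p12,p17}
  A123={p7} A126={p18} A134={p8} A145={p5} A156={p17} A235={p29} A245={p23} A246={p28} A346={p21} A356={p12}
components per intersection:
  A1: {p5,p6,p7,p8,p17,p18,p24,p30,p31,p32,p33}
  A2: {p2,p7,p11,p15,p18,p22,p23,p25,p26,p28,p29,p31}
  A3: {p1,p4,p7,p8,p10,p12,p20,p21,p25,p29,p32}
  A4: {p1,p5,p8,p9,p14,p15,p16,p21,p23,p24,p28}
  A5: {p3,p5,p10,p12,p16,p17,p22,p23,p27,p29,p30}
  A6: {p3,p4,p6,p9,p12,p13,p17,p18,p19,p21,p26,p28}
  A12: {p7,p18,p31}
  A13: {p7,p8,p32}
  A14: {p5,p8,p24}
  A15: {p5,p17,p30}
  A16: {p6,p17,p18}
  A23: {p7,p25,p29}
  A24: {p15,p23,p28}
  A25: {p22,p23,p29}
  A26: {p18,p26,p28}
  A34: {p1,p8,p21}
  A35: {p10,p12,p29}
  A36: {p4,p12,p21}
  A45: {p5,p16,p23}
  A46: {p9,p21,p28}
  A56: {p3,p12,p17}
  A123: {p7}
  A126: {p18}
  A134: {p8}
  A145: {p5}
  A156: {p17}
  A235: {p29}
  A245: {p23}
  A246: {p28}
  A346: {p21}
  A356: {p12}
C dims 6,15,10; δ0: rk 5, SNF 1^5; δ1: rk 10, SNF 1^9·2
degree 0: 6−5−0 = 1 → Ȟ^0 ≅ Z
degree 1: 15−10−5 = 0 → Ȟ^1 ≅ 0
degree 2: 10−0−10 = 0 plus torsion [2] → Ȟ^2 ≅ Z/2


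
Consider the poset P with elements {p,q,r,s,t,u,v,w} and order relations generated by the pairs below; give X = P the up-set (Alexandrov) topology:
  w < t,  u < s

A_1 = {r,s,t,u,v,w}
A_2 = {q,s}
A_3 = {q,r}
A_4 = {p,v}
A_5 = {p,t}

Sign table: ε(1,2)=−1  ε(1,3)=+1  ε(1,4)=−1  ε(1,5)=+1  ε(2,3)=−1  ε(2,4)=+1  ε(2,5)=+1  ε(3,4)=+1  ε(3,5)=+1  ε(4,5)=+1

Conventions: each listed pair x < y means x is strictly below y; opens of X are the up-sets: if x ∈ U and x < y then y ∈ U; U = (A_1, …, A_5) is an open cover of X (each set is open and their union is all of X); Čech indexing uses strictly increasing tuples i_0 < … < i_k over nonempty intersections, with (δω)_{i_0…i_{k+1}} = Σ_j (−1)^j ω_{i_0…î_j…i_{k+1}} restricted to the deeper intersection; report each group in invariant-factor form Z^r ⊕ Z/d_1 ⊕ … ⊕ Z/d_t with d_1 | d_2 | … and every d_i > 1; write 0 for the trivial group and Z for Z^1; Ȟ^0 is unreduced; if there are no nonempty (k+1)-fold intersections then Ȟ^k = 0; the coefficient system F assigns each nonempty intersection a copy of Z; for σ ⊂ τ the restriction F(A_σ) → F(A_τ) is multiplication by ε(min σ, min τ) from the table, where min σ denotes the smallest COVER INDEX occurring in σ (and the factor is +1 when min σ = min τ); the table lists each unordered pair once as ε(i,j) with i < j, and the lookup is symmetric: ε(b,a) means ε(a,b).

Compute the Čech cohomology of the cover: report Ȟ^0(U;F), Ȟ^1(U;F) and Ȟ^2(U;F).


Ȟ^0 ≅ 0, Ȟ^1 ≅ Z ⊕ Z/2, Ȟ^2 ≅ 0

nonempty intersections:
  A12={s} A13={r} A14={v} A15={t} A23={q} A45={p}
C dims 5,6; δ0: rk 5, SNF 1^4·2
Ȟ^0: (5−5)−0=0 ⇒ 0
Ȟ^1: (6−0)−5=1 plus torsion [2] ⇒ Z ⊕ Z/2
Ȟ^2: (0−0)−0=0 ⇒ 0


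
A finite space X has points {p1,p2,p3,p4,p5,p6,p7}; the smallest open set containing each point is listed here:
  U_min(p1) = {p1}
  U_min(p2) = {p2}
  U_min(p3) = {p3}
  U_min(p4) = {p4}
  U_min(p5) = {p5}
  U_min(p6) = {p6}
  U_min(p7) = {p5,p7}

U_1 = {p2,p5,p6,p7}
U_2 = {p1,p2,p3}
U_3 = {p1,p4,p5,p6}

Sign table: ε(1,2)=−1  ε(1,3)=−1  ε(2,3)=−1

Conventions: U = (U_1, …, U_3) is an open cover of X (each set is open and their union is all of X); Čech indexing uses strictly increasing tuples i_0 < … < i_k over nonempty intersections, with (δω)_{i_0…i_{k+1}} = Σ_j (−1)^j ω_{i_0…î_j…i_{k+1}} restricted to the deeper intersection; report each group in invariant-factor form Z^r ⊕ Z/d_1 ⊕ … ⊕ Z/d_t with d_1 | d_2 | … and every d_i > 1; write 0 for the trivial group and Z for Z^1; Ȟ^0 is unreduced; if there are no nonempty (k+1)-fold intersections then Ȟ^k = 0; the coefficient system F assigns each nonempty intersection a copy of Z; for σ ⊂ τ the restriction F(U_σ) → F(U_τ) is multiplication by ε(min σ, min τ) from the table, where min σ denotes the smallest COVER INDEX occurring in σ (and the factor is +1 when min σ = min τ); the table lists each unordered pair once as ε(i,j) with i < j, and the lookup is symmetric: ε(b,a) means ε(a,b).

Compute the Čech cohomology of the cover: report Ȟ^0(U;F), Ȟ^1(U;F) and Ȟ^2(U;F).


Ȟ^0(U;F) ≅ 0,  Ȟ^1(U;F) ≅ Z/2,  Ȟ^2(U;F) ≅ 0

nerve of the cover:
  U12={p2} U13={p5,p6} U23={p1}
C dims 3,3; δ0: rk 3, SNF 1^2·2
Ȟ^0 = (3 − 3) − 0 = 0, so Ȟ^0 ≅ 0
Ȟ^1 = (3 − 0) − 3 = 0 plus torsion [2], so Ȟ^1 ≅ Z/2
Ȟ^2 = (0 − 0) − 0 = 0, so Ȟ^2 ≅ 0


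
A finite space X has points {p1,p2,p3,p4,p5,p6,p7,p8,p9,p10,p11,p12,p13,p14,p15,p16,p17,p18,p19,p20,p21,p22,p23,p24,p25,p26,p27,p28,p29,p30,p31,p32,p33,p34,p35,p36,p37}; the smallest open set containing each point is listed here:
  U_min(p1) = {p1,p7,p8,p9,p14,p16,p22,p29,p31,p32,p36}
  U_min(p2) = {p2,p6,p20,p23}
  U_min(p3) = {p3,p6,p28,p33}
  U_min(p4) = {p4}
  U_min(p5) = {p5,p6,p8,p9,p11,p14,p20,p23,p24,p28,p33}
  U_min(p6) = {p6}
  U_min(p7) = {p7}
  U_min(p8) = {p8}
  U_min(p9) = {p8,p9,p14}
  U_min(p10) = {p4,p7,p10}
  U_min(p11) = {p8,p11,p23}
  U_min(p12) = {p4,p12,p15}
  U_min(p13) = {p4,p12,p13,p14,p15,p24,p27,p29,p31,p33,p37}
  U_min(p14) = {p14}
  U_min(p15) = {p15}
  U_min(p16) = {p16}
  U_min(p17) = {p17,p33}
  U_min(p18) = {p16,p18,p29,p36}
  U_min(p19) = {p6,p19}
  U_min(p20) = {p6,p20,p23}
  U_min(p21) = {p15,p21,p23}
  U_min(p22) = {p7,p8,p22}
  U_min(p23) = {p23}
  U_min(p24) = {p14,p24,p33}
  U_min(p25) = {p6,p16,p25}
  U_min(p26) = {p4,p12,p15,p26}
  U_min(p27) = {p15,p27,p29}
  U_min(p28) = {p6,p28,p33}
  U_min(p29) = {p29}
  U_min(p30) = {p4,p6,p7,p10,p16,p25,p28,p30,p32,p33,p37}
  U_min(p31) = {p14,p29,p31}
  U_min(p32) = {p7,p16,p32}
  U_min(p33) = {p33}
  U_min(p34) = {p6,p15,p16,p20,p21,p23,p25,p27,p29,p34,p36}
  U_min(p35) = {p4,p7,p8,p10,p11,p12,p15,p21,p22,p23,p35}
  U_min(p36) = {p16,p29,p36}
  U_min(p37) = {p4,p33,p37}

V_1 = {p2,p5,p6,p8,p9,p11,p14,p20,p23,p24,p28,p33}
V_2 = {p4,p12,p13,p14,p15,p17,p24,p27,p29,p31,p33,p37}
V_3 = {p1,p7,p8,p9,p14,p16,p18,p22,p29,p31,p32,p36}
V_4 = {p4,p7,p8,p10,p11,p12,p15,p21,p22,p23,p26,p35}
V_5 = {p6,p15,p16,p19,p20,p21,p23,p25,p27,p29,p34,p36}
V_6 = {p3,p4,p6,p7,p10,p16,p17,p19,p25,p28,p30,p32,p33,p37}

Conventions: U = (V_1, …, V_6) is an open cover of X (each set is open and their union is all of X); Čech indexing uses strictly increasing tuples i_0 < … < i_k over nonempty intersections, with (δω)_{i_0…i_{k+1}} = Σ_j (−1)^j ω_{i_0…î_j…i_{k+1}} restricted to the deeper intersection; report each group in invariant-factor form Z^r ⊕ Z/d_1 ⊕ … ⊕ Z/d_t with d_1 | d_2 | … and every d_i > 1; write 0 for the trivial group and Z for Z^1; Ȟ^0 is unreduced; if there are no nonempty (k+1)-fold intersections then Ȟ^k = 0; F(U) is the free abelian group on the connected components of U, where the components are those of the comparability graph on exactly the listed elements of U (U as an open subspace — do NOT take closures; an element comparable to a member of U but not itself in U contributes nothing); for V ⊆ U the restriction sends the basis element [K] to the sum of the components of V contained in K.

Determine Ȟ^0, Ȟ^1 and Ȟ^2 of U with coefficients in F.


nerve simplices:
  V12={p14,p24,p33} V13={p8,p9,p14} V14={p8,p11,p23} V15={p6,p20,p23} V16={p6,p28,p33} V23={p14,p29,p31} V24={p4,p12,p15} V25={p15,p27,p29} V26={p4,p17,p33,p37} V34={p7,p8,p22} V35={p16,p29,p36} V36={p7,p16,p32} V45={p15,p21,p23} V46={p4,p7,p10} V56={p6,p16,p19,p25}
  V123={p14} V126={p33} V134={p8} V145={p23} V156={p6} V235={p29} V245={p15} V246={p4} V346={p7} V356={p16}
components per intersection:
  V1: {p2,p5,p6,p8,p9,p11,p14,p20,p23,p24,p28,p33}
  V2: {p4,p12,p13,p14,p15,p17,p24,p27,p29,p31,p33,p37}
  V3: {p1,p7,p8,p9,p14,p16,p18,p22,p29,p31,p32,p36}
  V4: {p4,p7,p8,p10,p11,p12,p15,p21,p22,p23,p26,p35}
  V5: {p6,p15,p16,p19,p20,p21,p23,p25,p27,p29,p34,p36}
  V6: {p3,p4,p6,p7,p10,p16,p17,p19,p25,p28,p30,p32,p33,p37}
  V12: {p14,p24,p33}
  V13: {p8,p9,p14}
  V14: {p8,p11,p23}
  V15: {p6,p20,p23}
  V16: {p6,p28,p33}
  V23: {p14,p29,p31}
  V24: {p4,p12,p15}
  V25: {p15,p27,p29}
  V26: {p4,p17,p33,p37}
  V34: {p7,p8,p22}
  V35: {p16,p29,p36}
  V36: {p7,p16,p32}
  V45: {p15,p21,p23}
  V46: {p4,p7,p10}
  V56: {p6,p16,p19,p25}
  V123: {p14}
  V126: {p33}
  V134: {p8}
  V145: {p23}
  V156: {p6}
  V235: {p29}
  V245: {p15}
  V246: {p4}
  V346: {p7}
  V356: {p16}
C dims 6,15,10; δ0: rk 5, SNF 1^5; δ1: rk 10, SNF 1^9·2
degree 0: 6−5−0 = 1 → Ȟ^0 ≅ Z
degree 1: 15−10−5 = 0 → Ȟ^1 ≅ 0
degree 2: 10−0−10 = 0 plus torsion [2] → Ȟ^2 ≅ Z/2

Ȟ^0(U;F) ≅ Z,  Ȟ^1(U;F) ≅ 0,  Ȟ^2(U;F) ≅ Z/2


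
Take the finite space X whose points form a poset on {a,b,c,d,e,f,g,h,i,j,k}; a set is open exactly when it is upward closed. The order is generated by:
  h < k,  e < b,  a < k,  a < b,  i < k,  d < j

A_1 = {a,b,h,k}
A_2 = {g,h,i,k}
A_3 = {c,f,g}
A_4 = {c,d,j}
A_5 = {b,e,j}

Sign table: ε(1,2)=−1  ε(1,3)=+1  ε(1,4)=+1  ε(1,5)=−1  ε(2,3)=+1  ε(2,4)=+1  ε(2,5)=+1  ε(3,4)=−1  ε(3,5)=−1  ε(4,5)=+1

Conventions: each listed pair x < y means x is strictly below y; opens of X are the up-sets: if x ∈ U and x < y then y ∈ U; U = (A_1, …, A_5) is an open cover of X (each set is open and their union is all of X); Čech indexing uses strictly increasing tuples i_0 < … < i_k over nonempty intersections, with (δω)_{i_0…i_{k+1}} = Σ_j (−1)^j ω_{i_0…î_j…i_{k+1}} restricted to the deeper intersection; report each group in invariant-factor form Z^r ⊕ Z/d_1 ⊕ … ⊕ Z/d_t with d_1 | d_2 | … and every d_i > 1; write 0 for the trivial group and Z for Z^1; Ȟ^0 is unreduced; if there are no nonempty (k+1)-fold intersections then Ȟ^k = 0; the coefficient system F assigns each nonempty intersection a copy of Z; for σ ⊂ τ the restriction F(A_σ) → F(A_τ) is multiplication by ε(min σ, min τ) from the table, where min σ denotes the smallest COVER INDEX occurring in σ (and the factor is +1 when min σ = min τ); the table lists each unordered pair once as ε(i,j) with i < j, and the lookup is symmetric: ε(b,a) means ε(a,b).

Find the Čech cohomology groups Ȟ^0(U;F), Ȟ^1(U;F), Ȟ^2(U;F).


Ȟ^0 = 0; Ȟ^1 = Z/2; Ȟ^2 = 0

cover nerve:
  A12={h,k} A15={b} A23={g} A34={c} A45={j}
C dims 5,5; δ0: rk 5, SNF 1^4·2
Ȟ^0: (5−5)−0=0 ⇒ 0
Ȟ^1: (5−0)−5=0 plus torsion [2] ⇒ Z/2
Ȟ^2: (0−0)−0=0 ⇒ 0


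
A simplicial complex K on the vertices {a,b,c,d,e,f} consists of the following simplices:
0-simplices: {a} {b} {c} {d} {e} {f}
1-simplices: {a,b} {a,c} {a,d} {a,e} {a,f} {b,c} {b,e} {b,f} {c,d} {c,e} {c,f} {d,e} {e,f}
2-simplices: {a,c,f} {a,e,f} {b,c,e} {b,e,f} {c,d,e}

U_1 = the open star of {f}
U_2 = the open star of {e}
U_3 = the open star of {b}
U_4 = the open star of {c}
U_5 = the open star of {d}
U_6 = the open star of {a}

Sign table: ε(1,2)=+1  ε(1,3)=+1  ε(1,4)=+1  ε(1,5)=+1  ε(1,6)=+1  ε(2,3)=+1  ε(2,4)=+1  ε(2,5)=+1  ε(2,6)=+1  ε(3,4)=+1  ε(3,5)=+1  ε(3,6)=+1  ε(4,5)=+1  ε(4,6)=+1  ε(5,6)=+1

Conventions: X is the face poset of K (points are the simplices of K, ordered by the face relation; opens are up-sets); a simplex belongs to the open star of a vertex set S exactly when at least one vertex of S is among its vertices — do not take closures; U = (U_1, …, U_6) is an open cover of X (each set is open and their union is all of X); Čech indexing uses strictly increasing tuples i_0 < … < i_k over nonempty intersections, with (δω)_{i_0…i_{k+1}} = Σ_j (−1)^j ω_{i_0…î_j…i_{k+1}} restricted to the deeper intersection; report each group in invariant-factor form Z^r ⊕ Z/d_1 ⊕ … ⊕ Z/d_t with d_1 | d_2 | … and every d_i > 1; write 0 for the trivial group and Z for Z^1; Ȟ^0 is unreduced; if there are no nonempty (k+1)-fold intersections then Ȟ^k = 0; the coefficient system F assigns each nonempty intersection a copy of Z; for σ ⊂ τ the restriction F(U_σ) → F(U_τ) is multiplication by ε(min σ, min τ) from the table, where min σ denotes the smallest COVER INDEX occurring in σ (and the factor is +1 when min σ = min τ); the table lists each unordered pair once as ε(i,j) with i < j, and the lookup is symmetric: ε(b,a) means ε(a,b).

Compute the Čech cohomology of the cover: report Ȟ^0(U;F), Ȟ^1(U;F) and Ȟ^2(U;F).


intersection data:
  U1={{f},{a,f},{b,f},{c,f},{e,f},{a,c,f},{a,e,f},{b,e,f}} U2={{e},{a,e},{b,e},{c,e},{d,e},{e,f},{a,e,f},{b,c,e},{b,e,f},{c,d,e}} U3={{b},{a,b},{b,c},{b,e},{b,f},{b,c,e},{b,e,f}} U4={{c},{a,c},{b,c},{c,d},{c,e},{c,f},{a,c,f},{b,c,e},{c,d,e}} U5={{d},{a,d},{c,d},{d,e},{c,d,e}} U6={{a},{a,b},{a,c},{a,d},{a,e},{a,f},{a,c,f},{a,e,f}}
  U12={{e,f},{a,e,f},{b,e,f}} U13={{b,f},{b,e,f}} U14={{c,f},{a,c,f}} U16={{a,f},{a,c,f},{a,e,f}} U23={{b,e},{b,c,e},{b,e,f}} U24={{c,e},{b,c,e},{c,d,e}} U25={{d,e},{c,d,e}} U26={{a,e},{a,e,f}} U34={{b,c},{b,c,e}} U36={{a,b}} U45={{c,d},{c,d,e}} U46={{a,c},{a,c,f}} U56={{a,d}}
  U123={{b,e,f}} U126={{a,e,f}} U146={{a,c,f}} U234={{b,c,e}} U245={{c,d,e}}
C dims 6,13,5; δ0: rk 5, SNF 1^5; δ1: rk 5, SNF 1^5
Ȟ^0 = (6 − 5) − 0 = 1, so Ȟ^0 ≅ Z
Ȟ^1 = (13 − 5) − 5 = 3, so Ȟ^1 ≅ Z^3
Ȟ^2 = (5 − 0) − 5 = 0, so Ȟ^2 ≅ 0

Ȟ^0 = Z, Ȟ^1 = Z^3 and Ȟ^2 = 0


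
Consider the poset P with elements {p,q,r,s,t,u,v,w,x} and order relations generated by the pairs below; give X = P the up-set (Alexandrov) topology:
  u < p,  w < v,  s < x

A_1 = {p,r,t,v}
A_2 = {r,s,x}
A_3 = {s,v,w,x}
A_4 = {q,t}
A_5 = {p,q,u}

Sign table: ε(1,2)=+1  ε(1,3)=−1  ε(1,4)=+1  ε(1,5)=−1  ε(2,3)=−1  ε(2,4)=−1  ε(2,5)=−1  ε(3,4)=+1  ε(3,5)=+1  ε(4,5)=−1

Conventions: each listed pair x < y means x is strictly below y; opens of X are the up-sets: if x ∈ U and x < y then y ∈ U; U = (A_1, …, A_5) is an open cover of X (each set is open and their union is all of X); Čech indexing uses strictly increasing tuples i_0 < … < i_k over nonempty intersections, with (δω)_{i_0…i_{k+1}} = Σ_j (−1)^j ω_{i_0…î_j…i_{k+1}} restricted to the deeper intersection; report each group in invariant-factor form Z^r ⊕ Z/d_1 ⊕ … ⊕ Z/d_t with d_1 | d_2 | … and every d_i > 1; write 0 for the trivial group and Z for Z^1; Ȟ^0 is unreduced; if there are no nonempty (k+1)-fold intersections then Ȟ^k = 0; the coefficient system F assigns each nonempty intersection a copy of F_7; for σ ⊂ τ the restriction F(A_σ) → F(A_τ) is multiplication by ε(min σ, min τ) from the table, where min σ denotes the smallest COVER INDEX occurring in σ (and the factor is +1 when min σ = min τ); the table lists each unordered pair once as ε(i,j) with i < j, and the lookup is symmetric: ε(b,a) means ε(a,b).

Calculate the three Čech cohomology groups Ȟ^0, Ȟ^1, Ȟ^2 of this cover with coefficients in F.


nerve of the cover:
  A12={r} A13={v} A14={t} A15={p} A23={s,x} A45={q}
C dims 5,6; δ0: rk_F7 4
Ȟ^0 = (5 − 4) − 0 = 1, so Ȟ^0 ≅ Z/7
Ȟ^1 = (6 − 0) − 4 = 2, so Ȟ^1 ≅ Z/7 ⊕ Z/7
Ȟ^2 = (0 − 0) − 0 = 0, so Ȟ^2 ≅ 0

Ȟ^0 = Z/7, Ȟ^1 = Z/7 ⊕ Z/7 and Ȟ^2 = 0


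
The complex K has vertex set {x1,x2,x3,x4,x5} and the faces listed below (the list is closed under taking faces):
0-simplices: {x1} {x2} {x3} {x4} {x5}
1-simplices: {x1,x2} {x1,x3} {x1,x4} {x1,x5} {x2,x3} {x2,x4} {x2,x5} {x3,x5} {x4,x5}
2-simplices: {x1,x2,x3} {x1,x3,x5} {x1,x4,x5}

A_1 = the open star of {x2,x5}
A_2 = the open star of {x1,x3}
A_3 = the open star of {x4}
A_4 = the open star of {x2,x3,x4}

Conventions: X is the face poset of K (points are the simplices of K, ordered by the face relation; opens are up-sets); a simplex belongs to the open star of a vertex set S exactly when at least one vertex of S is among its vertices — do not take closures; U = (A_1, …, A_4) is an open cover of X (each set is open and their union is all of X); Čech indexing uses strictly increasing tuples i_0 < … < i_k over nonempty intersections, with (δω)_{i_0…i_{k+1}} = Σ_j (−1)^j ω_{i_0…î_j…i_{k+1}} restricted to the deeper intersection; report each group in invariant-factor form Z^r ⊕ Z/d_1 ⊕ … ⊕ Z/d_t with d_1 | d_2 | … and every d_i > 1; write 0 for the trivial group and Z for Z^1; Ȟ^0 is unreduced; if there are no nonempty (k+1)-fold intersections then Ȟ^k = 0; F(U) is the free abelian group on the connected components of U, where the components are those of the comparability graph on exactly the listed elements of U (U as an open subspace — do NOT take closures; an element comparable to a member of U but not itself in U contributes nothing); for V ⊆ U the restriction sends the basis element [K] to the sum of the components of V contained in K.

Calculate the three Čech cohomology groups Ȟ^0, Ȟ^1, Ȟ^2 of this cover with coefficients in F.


Ȟ^0 ≅ Z, Ȟ^1 ≅ Z^2 and Ȟ^2 ≅ 0

intersection data:
  A1={{x2},{x5},{x1,x2},{x1,x5},{x2,x3},{x2,x4},{x2,x5},{x3,x5},{x4,x5},{x1,x2,x3},{x1,x3,x5},{x1,x4,x5}} A2={{x1},{x3},{x1,x2},{x1,x3},{x1,x4},{x1,x5},{x2,x3},{x3,x5},{x1,x2,x3},{x1,x3,x5},{x1,x4,x5}} A3={{x4},{x1,x4},{x2,x4},{x4,x5},{x1,x4,x5}} A4={{x2},{x3},{x4},{x1,x2},{x1,x3},{x1,x4},{x2,x3},{x2,x4},{x2,x5},{x3,x5},{x4,x5},{x1,x2,x3},{x1,x3,x5},{x1,x4,x5}}
  A12={{x1,x2},{x1,x5},{x2,x3},{x3,x5},{x1,x2,x3},{x1,x3,x5},{x1,x4,x5}} A13={{x2,x4},{x4,x5},{x1,x4,x5}} A14={{x2},{x1,x2},{x2,x3},{x2,x4},{x2,x5},{x3,x5},{x4,x5},{x1,x2,x3},{x1,x3,x5},{x1,x4,x5}} A23={{x1,x4},{x1,x4,x5}} A24={{x3},{x1,x2},{x1,x3},{x1,x4},{x2,x3},{x3,x5},{x1,x2,x3},{x1,x3,x5},{x1,x4,x5}} A34={{x4},{x1,x4},{x2,x4},{x4,x5},{x1,x4,x5}}
  A123={{x1,x4,x5}} A124={{x1,x2},{x2,x3},{x3,x5},{x1,x2,x3},{x1,x3,x5},{x1,x4,x5}} A134={{x2,x4},{x4,x5},{x1,x4,x5}} A234={{x1,x4},{x1,x4,x5}}
  A1234={{x1,x4,x5}}
components per intersection:
  A1: {{x2},{x5},{x1,x2},{x1,x5},{x2,x3},{x2,x4},{x2,x5},{x3,x5},{x4,x5},{x1,x2,x3},{x1,x3,x5},{x1,x4,x5}}
  A2: {{x1},{x3},{x1,x2},{x1,x3},{x1,x4},{x1,x5},{x2,x3},{x3,x5},{x1,x2,x3},{x1,x3,x5},{x1,x4,x5}}
  A3: {{x4},{x1,x4},{x2,x4},{x4,x5},{x1,x4,x5}}
  A4: {{x2},{x3},{x4},{x1,x2},{x1,x3},{x1,x4},{x2,x3},{x2,x4},{x2,x5},{x3,x5},{x4,x5},{x1,x2,x3},{x1,x3,x5},{x1,x4,x5}}
  A12: {{x1,x2},{x2,x3},{x1,x2,x3}} {{x1,x5},{x3,x5},{x1,x3,x5},{x1,x4,x5}}
  A13: {{x2,x4}} {{x4,x5},{x1,x4,x5}}
  A14: {{x2},{x1,x2},{x2,x3},{x2,x4},{x2,x5},{x1,x2,x3}} {{x3,x5},{x1,x3,x5}} {{x4,x5},{x1,x4,x5}}
  A23: {{x1,x4},{x1,x4,x5}}
  A24: {{x3},{x1,x2},{x1,x3},{x2,x3},{x3,x5},{x1,x2,x3},{x1,x3,x5}} {{x1,x4},{x1,x4,x5}}
  A34: {{x4},{x1,x4},{x2,x4},{x4,x5},{x1,x4,x5}}
  A123: {{x1,x4,x5}}
  A124: {{x1,x2},{x2,x3},{x1,x2,x3}} {{x3,x5},{x1,x3,x5}} {{x1,x4,x5}}
  A134: {{x2,x4}} {{x4,x5},{x1,x4,x5}}
  A234: {{x1,x4},{x1,x4,x5}}
  A1234: {{x1,x4,x5}}
C dims 4,11,7,1; δ0: rk 3, SNF 1^3; δ1: rk 6, SNF 1^6; δ2: rk 1, SNF 1^1
Ȟ^0 = (4 − 3) − 0 = 1, so Ȟ^0 ≅ Z
Ȟ^1 = (11 − 6) − 3 = 2, so Ȟ^1 ≅ Z^2
Ȟ^2 = (7 − 1) − 6 = 0, so Ȟ^2 ≅ 0


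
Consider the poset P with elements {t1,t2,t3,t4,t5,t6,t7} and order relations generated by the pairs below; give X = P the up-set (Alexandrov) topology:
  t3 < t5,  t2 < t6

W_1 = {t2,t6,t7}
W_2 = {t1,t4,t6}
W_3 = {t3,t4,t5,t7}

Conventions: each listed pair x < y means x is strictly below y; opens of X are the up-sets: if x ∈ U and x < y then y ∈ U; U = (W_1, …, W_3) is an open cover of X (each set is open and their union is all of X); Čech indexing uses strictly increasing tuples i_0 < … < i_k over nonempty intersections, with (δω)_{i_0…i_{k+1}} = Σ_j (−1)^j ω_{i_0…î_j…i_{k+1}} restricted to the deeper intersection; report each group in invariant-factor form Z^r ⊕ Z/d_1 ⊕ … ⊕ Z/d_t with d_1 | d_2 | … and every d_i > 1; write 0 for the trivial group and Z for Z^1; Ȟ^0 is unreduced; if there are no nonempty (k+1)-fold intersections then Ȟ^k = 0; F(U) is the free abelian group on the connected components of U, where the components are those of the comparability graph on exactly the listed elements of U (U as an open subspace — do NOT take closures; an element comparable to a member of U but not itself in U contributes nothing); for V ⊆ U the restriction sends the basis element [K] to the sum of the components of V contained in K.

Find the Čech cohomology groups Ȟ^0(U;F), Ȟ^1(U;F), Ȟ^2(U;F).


nonempty intersections:
  W12={t6} W13={t7} W23={t4}
components per intersection:
  W1: {t2,t6} {t7}
  W2: {t1} {t4} {t6}
  W3: {t3,t5} {t4} {t7}
  W12: {t6}
  W13: {t7}
  W23: {t4}
C dims 8,3; δ0: rk 3, SNF 1^3
Ȟ^0: (8−3)−0=5 ⇒ Z^5
Ȟ^1: (3−0)−3=0 ⇒ 0
Ȟ^2: (0−0)−0=0 ⇒ 0

Ȟ^0(U;F) ≅ Z^5, Ȟ^1(U;F) ≅ 0, Ȟ^2(U;F) ≅ 0


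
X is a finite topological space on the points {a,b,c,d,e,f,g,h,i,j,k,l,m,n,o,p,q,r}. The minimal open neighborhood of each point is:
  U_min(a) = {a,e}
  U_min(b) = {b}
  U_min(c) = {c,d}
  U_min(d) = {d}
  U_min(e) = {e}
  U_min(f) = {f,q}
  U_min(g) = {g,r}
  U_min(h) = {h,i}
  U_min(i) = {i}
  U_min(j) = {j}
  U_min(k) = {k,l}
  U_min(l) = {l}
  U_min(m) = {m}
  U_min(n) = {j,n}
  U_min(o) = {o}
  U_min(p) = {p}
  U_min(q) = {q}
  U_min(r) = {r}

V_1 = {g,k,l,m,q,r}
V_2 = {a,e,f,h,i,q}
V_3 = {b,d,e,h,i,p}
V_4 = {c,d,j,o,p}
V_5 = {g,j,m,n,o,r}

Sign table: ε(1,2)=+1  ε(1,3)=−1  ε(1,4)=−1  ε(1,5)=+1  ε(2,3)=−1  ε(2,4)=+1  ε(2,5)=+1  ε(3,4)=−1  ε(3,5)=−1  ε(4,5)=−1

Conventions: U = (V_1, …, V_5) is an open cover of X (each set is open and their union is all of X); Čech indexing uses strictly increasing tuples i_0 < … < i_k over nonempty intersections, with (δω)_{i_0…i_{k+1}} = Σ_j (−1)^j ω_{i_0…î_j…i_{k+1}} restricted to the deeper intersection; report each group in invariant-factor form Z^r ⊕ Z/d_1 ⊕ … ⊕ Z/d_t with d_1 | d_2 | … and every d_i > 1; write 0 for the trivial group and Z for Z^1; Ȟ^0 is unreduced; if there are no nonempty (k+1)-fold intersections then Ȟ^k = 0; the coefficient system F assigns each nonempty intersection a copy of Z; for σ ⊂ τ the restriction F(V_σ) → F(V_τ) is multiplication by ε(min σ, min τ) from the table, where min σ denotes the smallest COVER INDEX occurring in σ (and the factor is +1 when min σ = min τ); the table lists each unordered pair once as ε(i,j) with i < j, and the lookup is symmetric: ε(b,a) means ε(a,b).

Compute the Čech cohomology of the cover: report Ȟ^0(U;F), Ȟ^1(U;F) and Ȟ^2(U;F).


nerve simplices:
  V12={q} V15={g,m,r} V23={e,h,i} V34={d,p} V45={j,o}
C dims 5,5; δ0: rk 5, SNF 1^4·2
degree 0: 5−5−0 = 0 → Ȟ^0 ≅ 0
degree 1: 5−0−5 = 0 plus torsion [2] → Ȟ^1 ≅ Z/2
degree 2: 0−0−0 = 0 → Ȟ^2 ≅ 0

Ȟ^0 = 0,  Ȟ^1 = Z/2,  Ȟ^2 = 0


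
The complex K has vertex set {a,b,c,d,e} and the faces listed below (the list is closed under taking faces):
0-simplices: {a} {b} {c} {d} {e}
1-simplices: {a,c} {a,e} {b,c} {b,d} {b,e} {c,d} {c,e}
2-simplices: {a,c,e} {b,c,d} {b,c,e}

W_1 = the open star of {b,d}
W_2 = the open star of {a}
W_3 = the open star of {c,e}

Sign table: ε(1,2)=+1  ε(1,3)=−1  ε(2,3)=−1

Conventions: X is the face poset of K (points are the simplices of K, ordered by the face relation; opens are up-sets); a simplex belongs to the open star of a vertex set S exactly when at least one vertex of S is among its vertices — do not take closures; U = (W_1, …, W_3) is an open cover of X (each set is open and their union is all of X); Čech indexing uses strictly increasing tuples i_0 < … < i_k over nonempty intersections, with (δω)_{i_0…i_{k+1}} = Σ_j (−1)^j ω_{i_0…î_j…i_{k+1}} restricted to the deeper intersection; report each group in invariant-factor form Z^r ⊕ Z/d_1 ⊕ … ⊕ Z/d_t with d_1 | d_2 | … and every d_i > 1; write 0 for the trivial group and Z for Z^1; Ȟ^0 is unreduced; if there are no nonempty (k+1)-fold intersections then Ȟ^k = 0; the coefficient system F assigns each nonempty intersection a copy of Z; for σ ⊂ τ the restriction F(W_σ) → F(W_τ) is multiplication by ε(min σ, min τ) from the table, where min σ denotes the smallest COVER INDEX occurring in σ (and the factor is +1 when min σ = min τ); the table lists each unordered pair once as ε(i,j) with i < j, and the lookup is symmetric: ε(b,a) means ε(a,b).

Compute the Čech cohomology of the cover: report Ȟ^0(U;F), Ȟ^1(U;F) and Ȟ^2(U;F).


Ȟ^0 = Z, Ȟ^1 = 0, Ȟ^2 = 0

nonempty overlaps:
  W1={{b},{d},{b,c},{b,d},{b,e},{c,d},{b,c,d},{b,c,e}} W2={{a},{a,c},{a,e},{a,c,e}} W3={{c},{e},{a,c},{a,e},{b,c},{b,e},{c,d},{c,e},{a,c,e},{b,c,d},{b,c,e}}
  W13={{b,c},{b,e},{c,d},{b,c,d},{b,c,e}} W23={{a,c},{a,e},{a,c,e}}
C dims 3,2; δ0: rk 2, SNF 1^2
degree 0: 3−2−0 = 1 → Ȟ^0 ≅ Z
degree 1: 2−0−2 = 0 → Ȟ^1 ≅ 0
degree 2: 0−0−0 = 0 → Ȟ^2 ≅ 0
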